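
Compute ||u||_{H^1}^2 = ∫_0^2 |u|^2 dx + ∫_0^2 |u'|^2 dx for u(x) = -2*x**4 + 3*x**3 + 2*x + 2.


||u||_{H^1}^2 = 10064/63

The H^1 norm (squared) on an interval (0, L) is
  ||u||_{H^1}^2 = ∫_0^L u(x)^2 dx + ∫_0^L u'(x)^2 dx.
Compute u'(x) = -8*x**3 + 9*x**2 + 2.
Then u(x)^2 = 4*x**8 - 12*x**7 + 9*x**6 - 8*x**5 + 4*x**4 + 12*x**3 + 4*x**2 + 8*x + 4 and u'(x)^2 = 64*x**6 - 144*x**5 + 81*x**4 - 32*x**3 + 36*x**2 + 4.
Integrate each monomial from 0 to 2 using ∫_0^2 c·x^n dx = c·2^(n+1)/(n+1):
  ∫_0^2 u(x)^2 dx = ∫_0^2 (4*x^8 - 12*x^7 + 9*x^6 - 8*x^5 + 4*x^4 + 12*x^3 + 4*x^2 + 8*x + 4) dx. Term by term:
    ∫_0^2 4*x^8 dx = 2048/9;  ∫_0^2 -12*x^7 dx = -384;  ∫_0^2 9*x^6 dx = 1152/7;
    ∫_0^2 -8*x^5 dx = -256/3;  ∫_0^2 4*x^4 dx = 128/5;  ∫_0^2 12*x^3 dx = 48;
    ∫_0^2 4*x^2 dx = 32/3;  ∫_0^2 8*x dx = 16;  ∫_0^2 4 dx = 8.
  Sum: 2048/9 − 384 + 1152/7 − 256/3 + 128/5 + 48 + 32/3 + 16 + 8 = 9784/315.
  ∫_0^2 u'(x)^2 dx = ∫_0^2 (64*x^6 - 144*x^5 + 81*x^4 - 32*x^3 + 36*x^2 + 4) dx. Term by term:
    ∫_0^2 64*x^6 dx = 8192/7;  ∫_0^2 -144*x^5 dx = -1536;  ∫_0^2 81*x^4 dx = 2592/5;
    ∫_0^2 -32*x^3 dx = -128;  ∫_0^2 36*x^2 dx = 96;  ∫_0^2 4 dx = 8.
  Sum: 8192/7 − 1536 + 2592/5 − 128 + 96 + 8 = 4504/35.
Adding: ||u||_{H^1}^2 = 9784/315 + 4504/35 = 10064/63.


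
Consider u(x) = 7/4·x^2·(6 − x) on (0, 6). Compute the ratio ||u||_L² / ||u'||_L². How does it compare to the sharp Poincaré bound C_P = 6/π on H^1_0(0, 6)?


||u||_L² / ||u'||_L² = 3*sqrt(14)/7 < C_P = 6/π.

u(x) = 7/4·x^2·(6 − x), so u'(x) = 21*x*(4 - x)/4.
u(x) = 7/4·x^2·(6 − x) vanishes at x = 0 and x = 6, so u ∈ H^1_0(0, 6). Differentiate via the product rule and integrate the resulting polynomials term by term.
  ∫_0^6 u² dx = ∫_0^6 (49*x^6/16 - 147*x^5/4 + 441*x^4/4) dx. Term by term:
    ∫_0^6 49*x^6/16 dx = 122472;  ∫_0^6 -147*x^5/4 dx = -285768;  ∫_0^6 441*x^4/4 dx = 857304/5.
  Sum: 122472 − 285768 + 857304/5 = 40824/5.
  ∫_0^6 (u')² dx = ∫_0^6 (441*x^4/16 - 441*x^3/2 + 441*x^2) dx. Term by term:
    ∫_0^6 441*x^4/16 dx = 214326/5;  ∫_0^6 -441*x^3/2 dx = -71442;  ∫_0^6 441*x^2 dx = 31752.
  Sum: 214326/5 − 71442 + 31752 = 15876/5.
∫_0^6 u² dx = 40824/5, so ||u||_L² = 54*sqrt(70)/5.
∫_0^6 (u')² dx = 15876/5, so ||u'||_L² = 126*sqrt(5)/5.
Ratio ||u||_L² / ||u'||_L² = 3*sqrt(14)/7.
Sharp Poincaré constant on H^1_0(0, 6) is C_P = L/π = 6/π, achieved by sin(π/6·x).
A polynomial bump cannot attain the sharp Poincaré constant (only the first sine eigenfunction does), so the ratio is strictly less than C_P, consistent with ||u||_L² ≤ C_P ||u'||_L².


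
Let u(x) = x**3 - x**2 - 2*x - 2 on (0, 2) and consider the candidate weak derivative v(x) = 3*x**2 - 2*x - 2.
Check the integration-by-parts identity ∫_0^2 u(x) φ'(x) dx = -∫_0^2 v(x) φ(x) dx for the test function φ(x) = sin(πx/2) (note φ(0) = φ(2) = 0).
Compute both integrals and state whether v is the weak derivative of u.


LHS = -8/π + 96/π^3, RHS = -8/π + 96/π^3. Yes, v = u' weakly.

u(x) = x**3 - x**2 - 2*x - 2, classical derivative u'(x) = 3*x**2 - 2*x - 2.
φ(x) = sin(πx/2), so φ'(x) = π*cos(π*x/2)/2.
Note φ(0) = φ(2) = 0, so the boundary term u·φ vanishes.
LHS = ∫_0^2 u(x) φ'(x) dx = ∫_0^2 (π*x^3*cos(π*x/2)/2 - π*x^2*cos(π*x/2)/2 - π*x*cos(π*x/2) - π*cos(π*x/2)) dx. Term by term:
  ∫_0^2 -π*cos(π*x/2) dx = 0;  ∫_0^2 π*x^3*cos(π*x/2)/2 dx = -24/π + 96/π^3;  ∫_0^2 -π*x*cos(π*x/2) dx = 8/π;
  ∫_0^2 -π*x^2*cos(π*x/2)/2 dx = 8/π.
Sum: 0 + -24/π + 96/π^3 + 8/π + 8/π = -8/π + 96/π^3.
So LHS = -8/π + 96/π^3.
∫_0^2 v(x) φ(x) dx = ∫_0^2 (3*x^2*sin(π*x/2) - 2*x*sin(π*x/2) - 2*sin(π*x/2)) dx. Term by term:
  ∫_0^2 -2*sin(π*x/2) dx = -8/π;  ∫_0^2 -2*x*sin(π*x/2) dx = -8/π;  ∫_0^2 3*x^2*sin(π*x/2) dx = -96/π^3 + 24/π.
Sum: -8/π − 8/π + -96/π^3 + 24/π = -96/π^3 + 8/π.
So RHS = -∫_0^2 v(x) φ(x) dx = -8/π + 96/π^3.
LHS = RHS, so the identity holds for this test φ.
Moreover u is smooth here and v(x) = u'(x) = 3*x**2 - 2*x - 2 pointwise, so the identity holds for every test function. Hence v is the weak derivative of u.


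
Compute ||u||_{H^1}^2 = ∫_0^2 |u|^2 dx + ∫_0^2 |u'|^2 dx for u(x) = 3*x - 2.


||u||_{H^1}^2 = 26

The H^1 norm (squared) on an interval (0, L) is
  ||u||_{H^1}^2 = ∫_0^L u(x)^2 dx + ∫_0^L u'(x)^2 dx.
Compute u'(x) = 3.
Then u(x)^2 = 9*x**2 - 12*x + 4 and u'(x)^2 = 9.
Integrate each monomial from 0 to 2 using ∫_0^2 c·x^n dx = c·2^(n+1)/(n+1):
  ∫_0^2 u(x)^2 dx = ∫_0^2 (9*x^2 - 12*x + 4) dx. Term by term:
    ∫_0^2 9*x^2 dx = 24;  ∫_0^2 -12*x dx = -24;  ∫_0^2 4 dx = 8.
  Sum: 24 − 24 + 8 = 8.
  ∫_0^2 u'(x)^2 dx = ∫_0^2 (9) dx. Term by term:
    ∫_0^2 9 dx = 18.
Adding: ||u||_{H^1}^2 = 8 + 18 = 26.


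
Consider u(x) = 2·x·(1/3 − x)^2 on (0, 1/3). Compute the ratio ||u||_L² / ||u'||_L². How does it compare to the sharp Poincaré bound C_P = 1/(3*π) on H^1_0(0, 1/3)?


||u||_L² / ||u'||_L² = sqrt(14)/42 < C_P = 1/(3*π).

u(x) = 2·x·(1/3 − x)^2, so u'(x) = 6*x^2 - 8*x/3 + 2/9.
u(x) = 2·x·(1/3 − x)^2 vanishes at x = 0 and x = 1/3, so u ∈ H^1_0(0, 1/3). Differentiate via the product rule and integrate the resulting polynomials term by term.
  ∫_0^1/3 u² dx = ∫_0^1/3 (4*x^6 - 16*x^5/3 + 8*x^4/3 - 16*x^3/27 + 4*x^2/81) dx. Term by term:
    ∫_0^1/3 4*x^6 dx = 4/15309;  ∫_0^1/3 -16*x^5/3 dx = -8/6561;  ∫_0^1/3 8*x^4/3 dx = 8/3645;
    ∫_0^1/3 -16*x^3/27 dx = -4/2187;  ∫_0^1/3 4*x^2/81 dx = 4/6561.
  Sum: 4/15309 − 8/6561 + 8/3645 − 4/2187 + 4/6561 = 4/229635.
  ∫_0^1/3 (u')² dx = ∫_0^1/3 (36*x^4 - 32*x^3 + 88*x^2/9 - 32*x/27 + 4/81) dx. Term by term:
    ∫_0^1/3 36*x^4 dx = 4/135;  ∫_0^1/3 -32*x^3 dx = -8/81;  ∫_0^1/3 88*x^2/9 dx = 88/729;
    ∫_0^1/3 -32*x/27 dx = -16/243;  ∫_0^1/3 4/81 dx = 4/243.
  Sum: 4/135 − 8/81 + 88/729 − 16/243 + 4/243 = 8/3645.
∫_0^1/3 u² dx = 4/229635, so ||u||_L² = 2*sqrt(35)/2835.
∫_0^1/3 (u')² dx = 8/3645, so ||u'||_L² = 2*sqrt(10)/135.
Ratio ||u||_L² / ||u'||_L² = sqrt(14)/42.
Sharp Poincaré constant on H^1_0(0, 1/3) is C_P = L/π = 1/(3*π), achieved by sin(3*π·x).
A polynomial bump cannot attain the sharp Poincaré constant (only the first sine eigenfunction does), so the ratio is strictly less than C_P, consistent with ||u||_L² ≤ C_P ||u'||_L².


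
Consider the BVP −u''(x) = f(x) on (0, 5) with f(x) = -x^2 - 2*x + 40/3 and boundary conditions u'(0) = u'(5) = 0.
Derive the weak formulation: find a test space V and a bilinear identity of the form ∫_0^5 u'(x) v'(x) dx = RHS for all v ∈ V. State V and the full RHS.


V = H^1(0, 5) (no boundary constraint on v; u is determined up to an additive constant); weak form: ∫_0^5 u'v' dx = ∫_0^5 (-x^2 - 2*x + 40/3) v dx for all v ∈ V.

Multiply both sides by a test function v and integrate from 0 to 5:
  ∫_0^5 −u''(x) v(x) dx = ∫_0^5 f(x) v(x) dx.
Integrate the LHS by parts once:
  ∫_0^5 −u'' v dx = −[u'(x) v(x)]_0^5 + ∫_0^5 u'(x) v'(x) dx.
Thus ∫_0^5 u'(x) v'(x) dx = ∫_0^5 f(x) v(x) dx + [u'(x) v(x)]_0^5.
Choose V so that boundary terms are either known or forced to vanish.
u has homogeneous Neumann: u'(0) = u'(5) = 0. So [u' v]_0^5 = 0·v(5) − 0·v(0) = 0 for any v; take V = H^1(0, 5).
Weak formulation: find u (satisfying any essential BC) such that ∫_0^5 u'(x) v'(x) dx = ∫_0^5 f v dx for all v ∈ V (homogeneous Neumann, so boundary terms vanish).
Substituting f(x) = -x^2 - 2*x + 40/3, the right-hand side is ∫_0^5 (-x^2 - 2*x + 40/3) v dx.
Compatibility check (pure Neumann): taking v ≡ 1 ∈ V gives 0 = ∫_0^5 f dx + (0) − (0), i.e. ∫_0^5 f dx must equal u'(0) − u'(5) = 0. Indeed ∫_0^5 (-x^2 - 2*x + 40/3) dx = 0, so the data are compatible. The solution is then unique only up to an additive constant (fix it e.g. by requiring ∫_0^5 u dx = 0).


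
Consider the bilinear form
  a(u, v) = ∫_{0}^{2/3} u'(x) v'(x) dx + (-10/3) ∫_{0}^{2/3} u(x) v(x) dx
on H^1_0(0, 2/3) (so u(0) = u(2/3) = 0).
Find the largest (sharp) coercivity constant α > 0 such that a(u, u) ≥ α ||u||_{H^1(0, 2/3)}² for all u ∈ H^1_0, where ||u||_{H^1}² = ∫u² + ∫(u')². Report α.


α = (-40 + 27*π^2)/(3*(4 + 9*π^2))

Coercivity of a(·,·) on H^1_0(0, 2/3) means a(u, u) ≥ α ||u||_{H^1}² for every u ∈ H^1_0.
The interval has length L = 2/3, and Poincaré/coercivity depend only on L. Here a(u, u) = ∫(u')² + (-10/3)·∫u².
Here c = -10/3 < 0 with |c| < (π/L)² = 9*π^2/4, so coercivity still holds. The condition a(u,u) ≥ α||u||_{H^1}² reads (1−α)∫(u')² ≥ (α−c)∫u². Any admissible α is ≤ 1 (rapidly oscillating u have ∫u²/∫(u')² → 0), and α = 1 would force 0 ≥ (1−c)∫u², impossible since c < 1; so 1−α > 0. By the sharp Poincaré inequality on H^1_0 of an interval of length L, ∫(u')² ≥ (π/L)²∫u² with equality for the first sine mode sin(π(x−x₀)/L) (x₀ the left endpoint), so the inequality holds for all u iff (1−α)(π/L)² ≥ α − c, i.e. α ≤ ((π/L)² + c)/((π/L)² + 1) = (1 + c(L/π)²)/(1 + (L/π)²). (Direct route, valid since c ≤ 0: Poincaré gives c∫u² ≥ c(L/π)²∫(u')², so a(u,u) ≥ (1 + c(L/π)²)∫(u')², while ||u||_{H^1}² ≤ (1 + (L/π)²)∫(u')²; dividing yields the same α.) With (π/L)² = 9*π^2/4 and c = -10/3, the largest admissible constant is α = ((π/L)² + c)/((π/L)² + 1).
Simplifying, α = (-40 + 27*π^2)/(3*(4 + 9*π^2)).


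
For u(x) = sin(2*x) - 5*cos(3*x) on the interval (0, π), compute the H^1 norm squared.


||u||_{H^1(0,π)}^2 = 80 + 255*π/2

u'(x) = 15*sin(3*x) + 2*cos(2*x).
Expand u² and (u')² and integrate term by term on (0, π), using: for integers n ≥ 1, ∫_0^π sin²(nx) dx = ∫_0^π cos²(nx) dx = π/2; for n ≠ n', ∫_0^π sin(nx)sin(n'x) dx = ∫_0^π cos(nx)cos(n'x) dx = 0; and by product-to-sum, ∫_0^π sin(nx)cos(n'x) dx = ½∫_0^π [sin((n+n')x) + sin((n−n')x)] dx, which is 0 when n+n' is even and 2n/(n²−n'²) when n+n' is odd (it need not vanish on (0, π)).
  u² squared terms: (-5)²·∫cos(3x)² dx = 25·π/2 = 25*π/2;  (1)²·∫sin(2x)² dx = 1·π/2 = π/2.
  u² cross terms: 2·(-5)·(1)·∫cos(3x)·sin(2x) dx = -10·(-4/5) = 8.
  So ∫_0^π u² dx = 25*π/2 + π/2 + 8 = 8 + 13*π.
  (u')² squared terms: (2)²·∫cos(2x)² dx = 4·π/2 = 2*π;  (15)²·∫sin(3x)² dx = 225·π/2 = 225*π/2.
  (u')² cross terms: 2·(2)·(15)·∫cos(2x)·sin(3x) dx = 60·(6/5) = 72.
  So ∫_0^π (u')² dx = 2*π + 225*π/2 + 72 = 72 + 229*π/2.
||u||_{H^1}^2 = (8 + 13*π) + (72 + 229*π/2) = 80 + 255*π/2.


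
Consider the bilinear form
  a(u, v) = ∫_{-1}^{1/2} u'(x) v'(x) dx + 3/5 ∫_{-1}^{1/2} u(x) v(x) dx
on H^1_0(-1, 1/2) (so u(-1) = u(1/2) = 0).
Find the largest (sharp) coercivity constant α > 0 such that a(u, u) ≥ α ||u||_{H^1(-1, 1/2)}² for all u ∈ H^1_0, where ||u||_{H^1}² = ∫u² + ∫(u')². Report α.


α = (27 + 20*π^2)/(5*(9 + 4*π^2))

Coercivity of a(·,·) on H^1_0(-1, 1/2) means a(u, u) ≥ α ||u||_{H^1}² for every u ∈ H^1_0.
The interval has length L = 3/2, and Poincaré/coercivity depend only on L. Here a(u, u) = ∫(u')² + (3/5)·∫u².
Here 0 < c = 3/5 < 1. The condition a(u,u) ≥ α||u||_{H^1}² reads (1−α)∫(u')² ≥ (α−c)∫u². Any admissible α is ≤ 1 (rapidly oscillating u have ∫u²/∫(u')² → 0), and α = 1 would force 0 ≥ (1−c)∫u², impossible since c < 1; so 1−α > 0. By the sharp Poincaré inequality on H^1_0 of an interval of length L, ∫(u')² ≥ (π/L)²∫u² with equality for the first sine mode sin(π(x−x₀)/L) (x₀ the left endpoint), so the inequality holds for all u iff (1−α)(π/L)² ≥ α − c, i.e. α ≤ ((π/L)² + c)/((π/L)² + 1) = (1 + c(L/π)²)/(1 + (L/π)²). With (π/L)² = 4*π^2/9 and c = 3/5, the largest admissible constant is α = ((π/L)² + c)/((π/L)² + 1).
Simplifying, α = (27 + 20*π^2)/(5*(9 + 4*π^2)).


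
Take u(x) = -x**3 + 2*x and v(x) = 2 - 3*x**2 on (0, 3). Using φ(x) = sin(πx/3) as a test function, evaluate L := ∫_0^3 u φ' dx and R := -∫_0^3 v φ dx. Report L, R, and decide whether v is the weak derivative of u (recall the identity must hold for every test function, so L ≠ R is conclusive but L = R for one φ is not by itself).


LHS = -324/π^3 + 69/π, RHS = -324/π^3 + 69/π. Yes, v = u' weakly.

u(x) = -x**3 + 2*x, classical derivative u'(x) = 2 - 3*x**2.
φ(x) = sin(πx/3), so φ'(x) = π*cos(π*x/3)/3.
Note φ(0) = φ(3) = 0, so the boundary term u·φ vanishes.
LHS = ∫_0^3 u(x) φ'(x) dx = ∫_0^3 (-π*x^3*cos(π*x/3)/3 + 2*π*x*cos(π*x/3)/3) dx. Term by term:
  ∫_0^3 -π*x^3*cos(π*x/3)/3 dx = -324/π^3 + 81/π;  ∫_0^3 2*π*x*cos(π*x/3)/3 dx = -12/π.
Sum: -324/π^3 + 81/π − 12/π = -324/π^3 + 69/π.
So LHS = -324/π^3 + 69/π.
∫_0^3 v(x) φ(x) dx = ∫_0^3 (-3*x^2*sin(π*x/3) + 2*sin(π*x/3)) dx. Term by term:
  ∫_0^3 2*sin(π*x/3) dx = 12/π;  ∫_0^3 -3*x^2*sin(π*x/3) dx = -81/π + 324/π^3.
Sum: 12/π + -81/π + 324/π^3 = -69/π + 324/π^3.
So RHS = -∫_0^3 v(x) φ(x) dx = -324/π^3 + 69/π.
LHS = RHS, so the identity holds for this test φ.
Moreover u is smooth here and v(x) = u'(x) = 2 - 3*x**2 pointwise, so the identity holds for every test function. Hence v is the weak derivative of u.


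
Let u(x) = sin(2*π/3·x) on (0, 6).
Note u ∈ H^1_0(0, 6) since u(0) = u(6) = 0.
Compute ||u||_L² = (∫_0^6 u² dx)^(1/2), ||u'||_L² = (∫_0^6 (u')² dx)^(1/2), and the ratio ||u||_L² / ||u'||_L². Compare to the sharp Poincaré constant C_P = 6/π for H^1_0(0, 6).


||u||_L² / ||u'||_L² = 3/(2*π) < C_P = 6/π.

u(x) = sin(2*π/3·x), so u'(x) = 2*π*cos(2*π*x/3)/3.
Writing u(x) = A·sin(kπx/L) with A = 1 and k = 4, use ∫_0^L sin²(kπx/L) dx = L/2 and ∫_0^L cos²(kπx/L) dx = L/2.
u² = 1·sin²(2*π/3·x) and (u')² = 4*π^2/9·cos²(2*π/3·x), and each of sin², cos² integrates to L/2 = 3 over (0, 6).
∫_0^6 u² dx = 3, so ||u||_L² = sqrt(3).
∫_0^6 (u')² dx = 4*π^2/3, so ||u'||_L² = 2*sqrt(3)*π/3.
Ratio ||u||_L² / ||u'||_L² = 3/(2*π).
Sharp Poincaré constant on H^1_0(0, 6) is C_P = L/π = 6/π, achieved by sin(π/6·x).
This is the k = 4 harmonic; the ratio L/(kπ) is strictly less than C_P = L/π, consistent with the sharp inequality ||u||_L² ≤ C_P ||u'||_L².


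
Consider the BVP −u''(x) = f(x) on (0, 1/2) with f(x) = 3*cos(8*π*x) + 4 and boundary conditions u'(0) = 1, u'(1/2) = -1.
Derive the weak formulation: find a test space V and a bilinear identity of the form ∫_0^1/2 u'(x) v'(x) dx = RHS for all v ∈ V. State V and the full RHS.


V = H^1(0, 1/2) (v unrestricted at boundary; u is determined up to an additive constant); weak form: ∫_0^1/2 u'v' dx = ∫_0^1/2 (3*cos(8*π*x) + 4) v dx − v(1/2) − v(0) for all v ∈ V.

Multiply both sides by a test function v and integrate from 0 to 1/2:
  ∫_0^1/2 −u''(x) v(x) dx = ∫_0^1/2 f(x) v(x) dx.
Integrate the LHS by parts once:
  ∫_0^1/2 −u'' v dx = −[u'(x) v(x)]_0^1/2 + ∫_0^1/2 u'(x) v'(x) dx.
Thus ∫_0^1/2 u'(x) v'(x) dx = ∫_0^1/2 f(x) v(x) dx + [u'(x) v(x)]_0^1/2.
Choose V so that boundary terms are either known or forced to vanish.
u has inhomogeneous Neumann u'(0) = 1, u'(1/2) = -1. [u' v]_0^1/2 = (-1)·v(1/2) − (1)·v(0) = − v(1/2) − v(0). Take V = H^1(0, 1/2); boundary term becomes part of RHS.
Weak formulation: find u (satisfying any essential BC) such that ∫_0^1/2 u'(x) v'(x) dx = ∫_0^1/2 f v dx − v(1/2) − v(0) for all v ∈ V (Neumann data are natural BCs: they enter the RHS as boundary terms).
Substituting f(x) = 3*cos(8*π*x) + 4, the right-hand side is ∫_0^1/2 (3*cos(8*π*x) + 4) v dx − v(1/2) − v(0).
Compatibility check (pure Neumann): taking v ≡ 1 ∈ V gives 0 = ∫_0^1/2 f dx + (-1) − (1), i.e. ∫_0^1/2 f dx must equal u'(0) − u'(1/2) = 2. Indeed ∫_0^1/2 (3*cos(8*π*x) + 4) dx = 2, so the data are compatible. The solution is then unique only up to an additive constant (fix it e.g. by requiring ∫_0^1/2 u dx = 0).


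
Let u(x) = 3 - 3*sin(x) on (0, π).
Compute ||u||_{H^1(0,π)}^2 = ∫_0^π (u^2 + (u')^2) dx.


||u||_{H^1(0,π)}^2 = -36 + 18*π

u'(x) = -3*cos(x).
Expand u² and (u')² and integrate term by term on (0, π), using: for integers n ≥ 1, ∫_0^π sin²(nx) dx = ∫_0^π cos²(nx) dx = π/2; for n ≠ n', ∫_0^π sin(nx)sin(n'x) dx = ∫_0^π cos(nx)cos(n'x) dx = 0; and by product-to-sum, ∫_0^π sin(nx)cos(n'x) dx = ½∫_0^π [sin((n+n')x) + sin((n−n')x)] dx, which is 0 when n+n' is even and 2n/(n²−n'²) when n+n' is odd (it need not vanish on (0, π)). For the constant mode: ∫_0^π 1 dx = π, ∫_0^π cos(nx) dx = 0, ∫_0^π sin(nx) dx = (1−(−1)^n)/n.
  u² squared terms: (3)²·∫1 dx = 9·π = 9*π;  (-3)²·∫sin(x)² dx = 9·π/2 = 9*π/2.
  u² cross terms: 2·(3)·(-3)·∫1·sin(x) dx = -18·(2) = -36.
  So ∫_0^π u² dx = 9*π + 9*π/2 − 36 = -36 + 27*π/2.
  (u')² squared terms: (-3)²·∫cos(x)² dx = 9·π/2 = 9*π/2.
  So ∫_0^π (u')² dx = 9*π/2.
||u||_{H^1}^2 = (-36 + 27*π/2) + (9*π/2) = -36 + 18*π.


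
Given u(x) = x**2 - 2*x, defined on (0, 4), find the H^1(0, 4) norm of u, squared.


||u||_{H^1}^2 = 1072/15

The H^1 norm (squared) on an interval (0, L) is
  ||u||_{H^1}^2 = ∫_0^L u(x)^2 dx + ∫_0^L u'(x)^2 dx.
Compute u'(x) = 2*x - 2.
Then u(x)^2 = x**4 - 4*x**3 + 4*x**2 and u'(x)^2 = 4*x**2 - 8*x + 4.
Integrate each monomial from 0 to 4 using ∫_0^4 c·x^n dx = c·4^(n+1)/(n+1):
  ∫_0^4 u(x)^2 dx = ∫_0^4 (x^4 - 4*x^3 + 4*x^2) dx. Term by term:
    ∫_0^4 x^4 dx = 1024/5;  ∫_0^4 -4*x^3 dx = -256;  ∫_0^4 4*x^2 dx = 256/3.
  Sum: 1024/5 − 256 + 256/3 = 512/15.
  ∫_0^4 u'(x)^2 dx = ∫_0^4 (4*x^2 - 8*x + 4) dx. Term by term:
    ∫_0^4 4*x^2 dx = 256/3;  ∫_0^4 -8*x dx = -64;  ∫_0^4 4 dx = 16.
  Sum: 256/3 − 64 + 16 = 112/3.
Adding: ||u||_{H^1}^2 = 512/15 + 112/3 = 1072/15.


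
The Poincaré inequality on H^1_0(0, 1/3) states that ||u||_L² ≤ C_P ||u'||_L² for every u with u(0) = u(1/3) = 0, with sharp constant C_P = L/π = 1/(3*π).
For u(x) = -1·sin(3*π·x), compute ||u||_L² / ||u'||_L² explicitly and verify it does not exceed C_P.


||u||_L² / ||u'||_L² = 1/(3*π) = C_P.

u(x) = -1·sin(3*π·x), so u'(x) = -3*π*cos(3*π*x).
Writing u(x) = A·sin(kπx/L) with A = -1 and k = 1, use ∫_0^L sin²(kπx/L) dx = L/2 and ∫_0^L cos²(kπx/L) dx = L/2.
u² = 1·sin²(3*π·x) and (u')² = 9*π^2·cos²(3*π·x), and each of sin², cos² integrates to L/2 = 1/6 over (0, 1/3).
∫_0^1/3 u² dx = 1/6, so ||u||_L² = sqrt(6)/6.
∫_0^1/3 (u')² dx = 3*π^2/2, so ||u'||_L² = sqrt(6)*π/2.
Ratio ||u||_L² / ||u'||_L² = 1/(3*π).
Sharp Poincaré constant on H^1_0(0, 1/3) is C_P = L/π = 1/(3*π), achieved by sin(3*π·x).
This is the k = 1 eigenfunction (up to amplitude), so the ratio equals the sharp Poincaré constant exactly.


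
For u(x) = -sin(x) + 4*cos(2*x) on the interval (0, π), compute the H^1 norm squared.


||u||_{H^1(0,π)}^2 = 80/3 + 41*π

u'(x) = -8*sin(2*x) - cos(x).
Expand u² and (u')² and integrate term by term on (0, π), using: for integers n ≥ 1, ∫_0^π sin²(nx) dx = ∫_0^π cos²(nx) dx = π/2; for n ≠ n', ∫_0^π sin(nx)sin(n'x) dx = ∫_0^π cos(nx)cos(n'x) dx = 0; and by product-to-sum, ∫_0^π sin(nx)cos(n'x) dx = ½∫_0^π [sin((n+n')x) + sin((n−n')x)] dx, which is 0 when n+n' is even and 2n/(n²−n'²) when n+n' is odd (it need not vanish on (0, π)).
  u² squared terms: (-1)²·∫sin(x)² dx = 1·π/2 = π/2;  (4)²·∫cos(2x)² dx = 16·π/2 = 8*π.
  u² cross terms: 2·(-1)·(4)·∫sin(x)·cos(2x) dx = -8·(-2/3) = 16/3.
  So ∫_0^π u² dx = π/2 + 8*π + 16/3 = 16/3 + 17*π/2.
  (u')² squared terms: (-1)²·∫cos(x)² dx = 1·π/2 = π/2;  (-8)²·∫sin(2x)² dx = 64·π/2 = 32*π.
  (u')² cross terms: 2·(-1)·(-8)·∫cos(x)·sin(2x) dx = 16·(4/3) = 64/3.
  So ∫_0^π (u')² dx = π/2 + 32*π + 64/3 = 64/3 + 65*π/2.
||u||_{H^1}^2 = (16/3 + 17*π/2) + (64/3 + 65*π/2) = 80/3 + 41*π.


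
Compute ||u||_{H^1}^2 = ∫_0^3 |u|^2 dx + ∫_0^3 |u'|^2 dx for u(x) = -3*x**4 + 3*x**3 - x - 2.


||u||_{H^1}^2 = 4418193/140

The H^1 norm (squared) on an interval (0, L) is
  ||u||_{H^1}^2 = ∫_0^L u(x)^2 dx + ∫_0^L u'(x)^2 dx.
Compute u'(x) = -12*x**3 + 9*x**2 - 1.
Then u(x)^2 = 9*x**8 - 18*x**7 + 9*x**6 + 6*x**5 + 6*x**4 - 12*x**3 + x**2 + 4*x + 4 and u'(x)^2 = 144*x**6 - 216*x**5 + 81*x**4 + 24*x**3 - 18*x**2 + 1.
Integrate each monomial from 0 to 3 using ∫_0^3 c·x^n dx = c·3^(n+1)/(n+1):
  ∫_0^3 u(x)^2 dx = ∫_0^3 (9*x^8 - 18*x^7 + 9*x^6 + 6*x^5 + 6*x^4 - 12*x^3 + x^2 + 4*x + 4) dx. Term by term:
    ∫_0^3 9*x^8 dx = 19683;  ∫_0^3 -18*x^7 dx = -59049/4;  ∫_0^3 9*x^6 dx = 19683/7;
    ∫_0^3 6*x^5 dx = 729;  ∫_0^3 6*x^4 dx = 1458/5;  ∫_0^3 -12*x^3 dx = -243;
    ∫_0^3 x^2 dx = 9;  ∫_0^3 4*x dx = 18;  ∫_0^3 4 dx = 12.
  Sum: 19683 − 59049/4 + 19683/7 + 729 + 1458/5 − 243 + 9 + 18 + 12 = 1196889/140.
  ∫_0^3 u'(x)^2 dx = ∫_0^3 (144*x^6 - 216*x^5 + 81*x^4 + 24*x^3 - 18*x^2 + 1) dx. Term by term:
    ∫_0^3 144*x^6 dx = 314928/7;  ∫_0^3 -216*x^5 dx = -26244;  ∫_0^3 81*x^4 dx = 19683/5;
    ∫_0^3 24*x^3 dx = 486;  ∫_0^3 -18*x^2 dx = -162;  ∫_0^3 1 dx = 3.
  Sum: 314928/7 − 26244 + 19683/5 + 486 − 162 + 3 = 805326/35.
Adding: ||u||_{H^1}^2 = 1196889/140 + 805326/35 = 4418193/140.


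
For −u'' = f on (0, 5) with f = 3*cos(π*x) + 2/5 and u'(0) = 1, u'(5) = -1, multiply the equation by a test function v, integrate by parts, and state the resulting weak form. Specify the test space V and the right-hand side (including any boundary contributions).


V = H^1(0, 5) (v unrestricted at boundary; u is determined up to an additive constant); weak form: ∫_0^5 u'v' dx = ∫_0^5 (3*cos(π*x) + 2/5) v dx − v(5) − v(0) for all v ∈ V.

Multiply both sides by a test function v and integrate from 0 to 5:
  ∫_0^5 −u''(x) v(x) dx = ∫_0^5 f(x) v(x) dx.
Integrate the LHS by parts once:
  ∫_0^5 −u'' v dx = −[u'(x) v(x)]_0^5 + ∫_0^5 u'(x) v'(x) dx.
Thus ∫_0^5 u'(x) v'(x) dx = ∫_0^5 f(x) v(x) dx + [u'(x) v(x)]_0^5.
Choose V so that boundary terms are either known or forced to vanish.
u has inhomogeneous Neumann u'(0) = 1, u'(5) = -1. [u' v]_0^5 = (-1)·v(5) − (1)·v(0) = − v(5) − v(0). Take V = H^1(0, 5); boundary term becomes part of RHS.
Weak formulation: find u (satisfying any essential BC) such that ∫_0^5 u'(x) v'(x) dx = ∫_0^5 f v dx − v(5) − v(0) for all v ∈ V (Neumann data are natural BCs: they enter the RHS as boundary terms).
Substituting f(x) = 3*cos(π*x) + 2/5, the right-hand side is ∫_0^5 (3*cos(π*x) + 2/5) v dx − v(5) − v(0).
Compatibility check (pure Neumann): taking v ≡ 1 ∈ V gives 0 = ∫_0^5 f dx + (-1) − (1), i.e. ∫_0^5 f dx must equal u'(0) − u'(5) = 2. Indeed ∫_0^5 (3*cos(π*x) + 2/5) dx = 2, so the data are compatible. The solution is then unique only up to an additive constant (fix it e.g. by requiring ∫_0^5 u dx = 0).


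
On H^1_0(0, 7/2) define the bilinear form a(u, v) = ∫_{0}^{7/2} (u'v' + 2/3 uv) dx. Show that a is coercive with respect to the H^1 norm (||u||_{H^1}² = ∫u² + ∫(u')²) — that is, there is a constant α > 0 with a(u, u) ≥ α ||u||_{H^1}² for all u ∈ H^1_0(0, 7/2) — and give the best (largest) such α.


α = 2*(49 + 6*π^2)/(3*(4*π^2 + 49))

Coercivity of a(·,·) on H^1_0(0, 7/2) means a(u, u) ≥ α ||u||_{H^1}² for every u ∈ H^1_0.
The interval has length L = 7/2, and Poincaré/coercivity depend only on L. Here a(u, u) = ∫(u')² + (2/3)·∫u².
Here 0 < c = 2/3 < 1. The condition a(u,u) ≥ α||u||_{H^1}² reads (1−α)∫(u')² ≥ (α−c)∫u². Any admissible α is ≤ 1 (rapidly oscillating u have ∫u²/∫(u')² → 0), and α = 1 would force 0 ≥ (1−c)∫u², impossible since c < 1; so 1−α > 0. By the sharp Poincaré inequality on H^1_0 of an interval of length L, ∫(u')² ≥ (π/L)²∫u² with equality for the first sine mode sin(π(x−x₀)/L) (x₀ the left endpoint), so the inequality holds for all u iff (1−α)(π/L)² ≥ α − c, i.e. α ≤ ((π/L)² + c)/((π/L)² + 1) = (1 + c(L/π)²)/(1 + (L/π)²). With (π/L)² = 4*π^2/49 and c = 2/3, the largest admissible constant is α = ((π/L)² + c)/((π/L)² + 1).
Simplifying, α = 2*(49 + 6*π^2)/(3*(4*π^2 + 49)).


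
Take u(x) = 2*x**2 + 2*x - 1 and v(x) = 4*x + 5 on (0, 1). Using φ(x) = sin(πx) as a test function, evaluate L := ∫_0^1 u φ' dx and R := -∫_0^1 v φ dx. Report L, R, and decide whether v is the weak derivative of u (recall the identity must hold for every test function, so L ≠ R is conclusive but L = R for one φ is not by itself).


LHS = -8/π, RHS = -14/π. No, v is not the weak derivative of u.

u(x) = 2*x**2 + 2*x - 1, classical derivative u'(x) = 4*x + 2.
φ(x) = sin(πx), so φ'(x) = π*cos(π*x).
Note φ(0) = φ(1) = 0, so the boundary term u·φ vanishes.
LHS = ∫_0^1 u(x) φ'(x) dx = ∫_0^1 (2*π*x^2*cos(π*x) + 2*π*x*cos(π*x) - π*cos(π*x)) dx. Term by term:
  ∫_0^1 -π*cos(π*x) dx = 0;  ∫_0^1 2*π*x*cos(π*x) dx = -4/π;  ∫_0^1 2*π*x^2*cos(π*x) dx = -4/π.
Sum: 0 − 4/π − 4/π = -8/π.
So LHS = -8/π.
∫_0^1 v(x) φ(x) dx = ∫_0^1 (4*x*sin(π*x) + 5*sin(π*x)) dx. Term by term:
  ∫_0^1 5*sin(π*x) dx = 10/π;  ∫_0^1 4*x*sin(π*x) dx = 4/π.
Sum: 10/π + 4/π = 14/π.
So RHS = -∫_0^1 v(x) φ(x) dx = -14/π.
LHS − RHS = 6/π ≠ 0, so the identity fails.
(For a valid weak derivative the identity must hold for EVERY test function, in particular this one. The failure shows v is NOT the weak derivative of u.)
Correct weak derivative would be u'(x) = 4*x + 2.


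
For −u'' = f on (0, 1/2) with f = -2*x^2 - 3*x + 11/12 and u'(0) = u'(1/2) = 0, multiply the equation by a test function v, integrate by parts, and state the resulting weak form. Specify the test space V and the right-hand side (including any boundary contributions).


V = H^1(0, 1/2) (no boundary constraint on v; u is determined up to an additive constant); weak form: ∫_0^1/2 u'v' dx = ∫_0^1/2 (-2*x^2 - 3*x + 11/12) v dx for all v ∈ V.

Multiply both sides by a test function v and integrate from 0 to 1/2:
  ∫_0^1/2 −u''(x) v(x) dx = ∫_0^1/2 f(x) v(x) dx.
Integrate the LHS by parts once:
  ∫_0^1/2 −u'' v dx = −[u'(x) v(x)]_0^1/2 + ∫_0^1/2 u'(x) v'(x) dx.
Thus ∫_0^1/2 u'(x) v'(x) dx = ∫_0^1/2 f(x) v(x) dx + [u'(x) v(x)]_0^1/2.
Choose V so that boundary terms are either known or forced to vanish.
u has homogeneous Neumann: u'(0) = u'(1/2) = 0. So [u' v]_0^1/2 = 0·v(1/2) − 0·v(0) = 0 for any v; take V = H^1(0, 1/2).
Weak formulation: find u (satisfying any essential BC) such that ∫_0^1/2 u'(x) v'(x) dx = ∫_0^1/2 f v dx for all v ∈ V (homogeneous Neumann, so boundary terms vanish).
Substituting f(x) = -2*x^2 - 3*x + 11/12, the right-hand side is ∫_0^1/2 (-2*x^2 - 3*x + 11/12) v dx.
Compatibility check (pure Neumann): taking v ≡ 1 ∈ V gives 0 = ∫_0^1/2 f dx + (0) − (0), i.e. ∫_0^1/2 f dx must equal u'(0) − u'(1/2) = 0. Indeed ∫_0^1/2 (-2*x^2 - 3*x + 11/12) dx = 0, so the data are compatible. The solution is then unique only up to an additive constant (fix it e.g. by requiring ∫_0^1/2 u dx = 0).


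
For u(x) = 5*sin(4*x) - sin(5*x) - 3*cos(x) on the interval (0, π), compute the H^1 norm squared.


||u||_{H^1(0,π)}^2 = -32 + 469*π/2

u'(x) = 3*sin(x) + 20*cos(4*x) - 5*cos(5*x).
Expand u² and (u')² and integrate term by term on (0, π), using: for integers n ≥ 1, ∫_0^π sin²(nx) dx = ∫_0^π cos²(nx) dx = π/2; for n ≠ n', ∫_0^π sin(nx)sin(n'x) dx = ∫_0^π cos(nx)cos(n'x) dx = 0; and by product-to-sum, ∫_0^π sin(nx)cos(n'x) dx = ½∫_0^π [sin((n+n')x) + sin((n−n')x)] dx, which is 0 when n+n' is even and 2n/(n²−n'²) when n+n' is odd (it need not vanish on (0, π)).
  u² squared terms: (-1)²·∫sin(5x)² dx = 1·π/2 = π/2;  (-3)²·∫cos(x)² dx = 9·π/2 = 9*π/2;  (5)²·∫sin(4x)² dx = 25·π/2 = 25*π/2.
  u² cross terms: 2·(-1)·(-3)·∫sin(5x)·cos(x) dx = 6·(0) = 0;  2·(-1)·(5)·∫sin(5x)·sin(4x) dx = -10·(0) = 0;  2·(-3)·(5)·∫cos(x)·sin(4x) dx = -30·(8/15) = -16.
  So ∫_0^π u² dx = π/2 + 9*π/2 + 25*π/2 + 0 + 0 − 16 = -16 + 35*π/2.
  (u')² squared terms: (-5)²·∫cos(5x)² dx = 25·π/2 = 25*π/2;  (3)²·∫sin(x)² dx = 9·π/2 = 9*π/2;  (20)²·∫cos(4x)² dx = 400·π/2 = 200*π.
  (u')² cross terms: 2·(-5)·(3)·∫cos(5x)·sin(x) dx = -30·(0) = 0;  2·(-5)·(20)·∫cos(5x)·cos(4x) dx = -200·(0) = 0;  2·(3)·(20)·∫sin(x)·cos(4x) dx = 120·(-2/15) = -16.
  So ∫_0^π (u')² dx = 25*π/2 + 9*π/2 + 200*π + 0 + 0 − 16 = -16 + 217*π.
||u||_{H^1}^2 = (-16 + 35*π/2) + (-16 + 217*π) = -32 + 469*π/2.


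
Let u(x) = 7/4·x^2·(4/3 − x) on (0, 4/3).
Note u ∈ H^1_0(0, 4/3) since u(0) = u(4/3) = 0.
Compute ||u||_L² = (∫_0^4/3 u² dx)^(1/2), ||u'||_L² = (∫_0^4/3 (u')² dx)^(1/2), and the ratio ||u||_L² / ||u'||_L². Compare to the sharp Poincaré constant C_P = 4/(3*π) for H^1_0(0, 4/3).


||u||_L² / ||u'||_L² = 2*sqrt(14)/21 < C_P = 4/(3*π).

u(x) = 7/4·x^2·(4/3 − x), so u'(x) = 7*x*(8 - 9*x)/12.
u(x) = 7/4·x^2·(4/3 − x) vanishes at x = 0 and x = 4/3, so u ∈ H^1_0(0, 4/3). Differentiate via the product rule and integrate the resulting polynomials term by term.
  ∫_0^4/3 u² dx = ∫_0^4/3 (49*x^6/16 - 49*x^5/6 + 49*x^4/9) dx. Term by term:
    ∫_0^4/3 49*x^6/16 dx = 7168/2187;  ∫_0^4/3 -49*x^5/6 dx = -50176/6561;  ∫_0^4/3 49*x^4/9 dx = 50176/10935.
  Sum: 7168/2187 − 50176/6561 + 50176/10935 = 7168/32805.
  ∫_0^4/3 (u')² dx = ∫_0^4/3 (441*x^4/16 - 49*x^3 + 196*x^2/9) dx. Term by term:
    ∫_0^4/3 441*x^4/16 dx = 3136/135;  ∫_0^4/3 -49*x^3 dx = -3136/81;  ∫_0^4/3 196*x^2/9 dx = 12544/729.
  Sum: 3136/135 − 3136/81 + 12544/729 = 6272/3645.
∫_0^4/3 u² dx = 7168/32805, so ||u||_L² = 32*sqrt(35)/405.
∫_0^4/3 (u')² dx = 6272/3645, so ||u'||_L² = 56*sqrt(10)/135.
Ratio ||u||_L² / ||u'||_L² = 2*sqrt(14)/21.
Sharp Poincaré constant on H^1_0(0, 4/3) is C_P = L/π = 4/(3*π), achieved by sin(3*π/4·x).
A polynomial bump cannot attain the sharp Poincaré constant (only the first sine eigenfunction does), so the ratio is strictly less than C_P, consistent with ||u||_L² ≤ C_P ||u'||_L².


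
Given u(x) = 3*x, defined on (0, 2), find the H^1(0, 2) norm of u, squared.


||u||_{H^1}^2 = 42

The H^1 norm (squared) on an interval (0, L) is
  ||u||_{H^1}^2 = ∫_0^L u(x)^2 dx + ∫_0^L u'(x)^2 dx.
Compute u'(x) = 3.
Then u(x)^2 = 9*x**2 and u'(x)^2 = 9.
Integrate each monomial from 0 to 2 using ∫_0^2 c·x^n dx = c·2^(n+1)/(n+1):
  ∫_0^2 u(x)^2 dx = ∫_0^2 (9*x^2) dx. Term by term:
    ∫_0^2 9*x^2 dx = 24.
  ∫_0^2 u'(x)^2 dx = ∫_0^2 (9) dx. Term by term:
    ∫_0^2 9 dx = 18.
Adding: ||u||_{H^1}^2 = 24 + 18 = 42.


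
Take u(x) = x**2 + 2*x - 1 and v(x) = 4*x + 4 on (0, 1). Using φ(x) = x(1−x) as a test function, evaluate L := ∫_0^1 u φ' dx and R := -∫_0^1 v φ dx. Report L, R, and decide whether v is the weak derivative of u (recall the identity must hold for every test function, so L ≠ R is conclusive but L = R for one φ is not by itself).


LHS = -1/2, RHS = -1. No, v is not the weak derivative of u.

u(x) = x**2 + 2*x - 1, classical derivative u'(x) = 2*x + 2.
φ(x) = x(1−x), so φ'(x) = 1 - 2*x.
Note φ(0) = φ(1) = 0, so the boundary term u·φ vanishes.
LHS = ∫_0^1 u(x) φ'(x) dx = ∫_0^1 (-2*x^3 - 3*x^2 + 4*x - 1) dx. Term by term:
  ∫_0^1 -2*x^3 dx = -1/2;  ∫_0^1 -3*x^2 dx = -1;  ∫_0^1 4*x dx = 2;
  ∫_0^1 -1 dx = -1.
Sum: -1/2 − 1 + 2 − 1 = -1/2.
So LHS = -1/2.
∫_0^1 v(x) φ(x) dx = ∫_0^1 (-4*x^3 + 4*x) dx. Term by term:
  ∫_0^1 -4*x^3 dx = -1;  ∫_0^1 4*x dx = 2.
Sum: -1 + 2 = 1.
So RHS = -∫_0^1 v(x) φ(x) dx = -1.
LHS − RHS = 1/2 ≠ 0, so the identity fails.
(For a valid weak derivative the identity must hold for EVERY test function, in particular this one. The failure shows v is NOT the weak derivative of u.)
Correct weak derivative would be u'(x) = 2*x + 2.


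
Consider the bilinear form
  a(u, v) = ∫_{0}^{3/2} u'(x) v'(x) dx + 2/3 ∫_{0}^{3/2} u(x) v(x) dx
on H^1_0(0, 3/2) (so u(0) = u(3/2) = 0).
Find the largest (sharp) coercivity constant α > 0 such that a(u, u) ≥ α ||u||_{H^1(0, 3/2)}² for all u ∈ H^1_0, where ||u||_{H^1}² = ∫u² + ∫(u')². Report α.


α = 2*(3 + 2*π^2)/(9 + 4*π^2)

Coercivity of a(·,·) on H^1_0(0, 3/2) means a(u, u) ≥ α ||u||_{H^1}² for every u ∈ H^1_0.
The interval has length L = 3/2, and Poincaré/coercivity depend only on L. Here a(u, u) = ∫(u')² + (2/3)·∫u².
Here 0 < c = 2/3 < 1. The condition a(u,u) ≥ α||u||_{H^1}² reads (1−α)∫(u')² ≥ (α−c)∫u². Any admissible α is ≤ 1 (rapidly oscillating u have ∫u²/∫(u')² → 0), and α = 1 would force 0 ≥ (1−c)∫u², impossible since c < 1; so 1−α > 0. By the sharp Poincaré inequality on H^1_0 of an interval of length L, ∫(u')² ≥ (π/L)²∫u² with equality for the first sine mode sin(π(x−x₀)/L) (x₀ the left endpoint), so the inequality holds for all u iff (1−α)(π/L)² ≥ α − c, i.e. α ≤ ((π/L)² + c)/((π/L)² + 1) = (1 + c(L/π)²)/(1 + (L/π)²). With (π/L)² = 4*π^2/9 and c = 2/3, the largest admissible constant is α = ((π/L)² + c)/((π/L)² + 1).
Simplifying, α = 2*(3 + 2*π^2)/(9 + 4*π^2).


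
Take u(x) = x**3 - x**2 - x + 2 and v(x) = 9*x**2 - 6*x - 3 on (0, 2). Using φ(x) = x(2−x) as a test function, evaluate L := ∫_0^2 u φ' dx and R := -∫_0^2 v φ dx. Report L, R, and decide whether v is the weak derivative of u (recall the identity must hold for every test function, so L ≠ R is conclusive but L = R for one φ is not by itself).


LHS = -4/5, RHS = -12/5. No, v is not the weak derivative of u.

u(x) = x**3 - x**2 - x + 2, classical derivative u'(x) = 3*x**2 - 2*x - 1.
φ(x) = x(2−x), so φ'(x) = 2 - 2*x.
Note φ(0) = φ(2) = 0, so the boundary term u·φ vanishes.
LHS = ∫_0^2 u(x) φ'(x) dx = ∫_0^2 (-2*x^4 + 4*x^3 - 6*x + 4) dx. Term by term:
  ∫_0^2 -2*x^4 dx = -64/5;  ∫_0^2 4*x^3 dx = 16;  ∫_0^2 -6*x dx = -12;
  ∫_0^2 4 dx = 8.
Sum: -64/5 + 16 − 12 + 8 = -4/5.
So LHS = -4/5.
∫_0^2 v(x) φ(x) dx = ∫_0^2 (-9*x^4 + 24*x^3 - 9*x^2 - 6*x) dx. Term by term:
  ∫_0^2 -9*x^4 dx = -288/5;  ∫_0^2 24*x^3 dx = 96;  ∫_0^2 -9*x^2 dx = -24;
  ∫_0^2 -6*x dx = -12.
Sum: -288/5 + 96 − 24 − 12 = 12/5.
So RHS = -∫_0^2 v(x) φ(x) dx = -12/5.
LHS − RHS = 8/5 ≠ 0, so the identity fails.
(For a valid weak derivative the identity must hold for EVERY test function, in particular this one. The failure shows v is NOT the weak derivative of u.)
Correct weak derivative would be u'(x) = 3*x**2 - 2*x - 1.


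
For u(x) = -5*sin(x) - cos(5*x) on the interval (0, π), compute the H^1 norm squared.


||u||_{H^1(0,π)}^2 = 38*π

u'(x) = 5*sin(5*x) - 5*cos(x).
Expand u² and (u')² and integrate term by term on (0, π), using: for integers n ≥ 1, ∫_0^π sin²(nx) dx = ∫_0^π cos²(nx) dx = π/2; for n ≠ n', ∫_0^π sin(nx)sin(n'x) dx = ∫_0^π cos(nx)cos(n'x) dx = 0; and by product-to-sum, ∫_0^π sin(nx)cos(n'x) dx = ½∫_0^π [sin((n+n')x) + sin((n−n')x)] dx, which is 0 when n+n' is even and 2n/(n²−n'²) when n+n' is odd (it need not vanish on (0, π)).
  u² squared terms: (-1)²·∫cos(5x)² dx = 1·π/2 = π/2;  (-5)²·∫sin(x)² dx = 25·π/2 = 25*π/2.
  u² cross terms: 2·(-1)·(-5)·∫cos(5x)·sin(x) dx = 10·(0) = 0.
  So ∫_0^π u² dx = π/2 + 25*π/2 + 0 = 13*π.
  (u')² squared terms: (-5)²·∫cos(x)² dx = 25·π/2 = 25*π/2;  (5)²·∫sin(5x)² dx = 25·π/2 = 25*π/2.
  (u')² cross terms: 2·(-5)·(5)·∫cos(x)·sin(5x) dx = -50·(0) = 0.
  So ∫_0^π (u')² dx = 25*π/2 + 25*π/2 + 0 = 25*π.
||u||_{H^1}^2 = (13*π) + (25*π) = 38*π.


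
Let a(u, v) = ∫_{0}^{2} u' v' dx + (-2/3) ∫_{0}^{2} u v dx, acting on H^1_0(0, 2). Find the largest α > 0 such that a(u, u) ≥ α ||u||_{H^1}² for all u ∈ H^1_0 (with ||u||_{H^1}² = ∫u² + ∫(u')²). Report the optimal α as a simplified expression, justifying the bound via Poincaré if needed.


α = (-8/3 + π^2)/(4 + π^2)

Coercivity of a(·,·) on H^1_0(0, 2) means a(u, u) ≥ α ||u||_{H^1}² for every u ∈ H^1_0.
The interval has length L = 2, and Poincaré/coercivity depend only on L. Here a(u, u) = ∫(u')² + (-2/3)·∫u².
Here c = -2/3 < 0 with |c| < (π/L)² = π^2/4, so coercivity still holds. The condition a(u,u) ≥ α||u||_{H^1}² reads (1−α)∫(u')² ≥ (α−c)∫u². Any admissible α is ≤ 1 (rapidly oscillating u have ∫u²/∫(u')² → 0), and α = 1 would force 0 ≥ (1−c)∫u², impossible since c < 1; so 1−α > 0. By the sharp Poincaré inequality on H^1_0 of an interval of length L, ∫(u')² ≥ (π/L)²∫u² with equality for the first sine mode sin(π(x−x₀)/L) (x₀ the left endpoint), so the inequality holds for all u iff (1−α)(π/L)² ≥ α − c, i.e. α ≤ ((π/L)² + c)/((π/L)² + 1) = (1 + c(L/π)²)/(1 + (L/π)²). (Direct route, valid since c ≤ 0: Poincaré gives c∫u² ≥ c(L/π)²∫(u')², so a(u,u) ≥ (1 + c(L/π)²)∫(u')², while ||u||_{H^1}² ≤ (1 + (L/π)²)∫(u')²; dividing yields the same α.) With (π/L)² = π^2/4 and c = -2/3, the largest admissible constant is α = ((π/L)² + c)/((π/L)² + 1).
Simplifying, α = (-8/3 + π^2)/(4 + π^2).


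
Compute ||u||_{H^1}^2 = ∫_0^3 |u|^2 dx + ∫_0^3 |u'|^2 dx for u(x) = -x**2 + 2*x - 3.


||u||_{H^1}^2 = 213/5

The H^1 norm (squared) on an interval (0, L) is
  ||u||_{H^1}^2 = ∫_0^L u(x)^2 dx + ∫_0^L u'(x)^2 dx.
Compute u'(x) = 2 - 2*x.
Then u(x)^2 = x**4 - 4*x**3 + 10*x**2 - 12*x + 9 and u'(x)^2 = 4*x**2 - 8*x + 4.
Integrate each monomial from 0 to 3 using ∫_0^3 c·x^n dx = c·3^(n+1)/(n+1):
  ∫_0^3 u(x)^2 dx = ∫_0^3 (x^4 - 4*x^3 + 10*x^2 - 12*x + 9) dx. Term by term:
    ∫_0^3 x^4 dx = 243/5;  ∫_0^3 -4*x^3 dx = -81;  ∫_0^3 10*x^2 dx = 90;
    ∫_0^3 -12*x dx = -54;  ∫_0^3 9 dx = 27.
  Sum: 243/5 − 81 + 90 − 54 + 27 = 153/5.
  ∫_0^3 u'(x)^2 dx = ∫_0^3 (4*x^2 - 8*x + 4) dx. Term by term:
    ∫_0^3 4*x^2 dx = 36;  ∫_0^3 -8*x dx = -36;  ∫_0^3 4 dx = 12.
  Sum: 36 − 36 + 12 = 12.
Adding: ||u||_{H^1}^2 = 153/5 + 12 = 213/5.


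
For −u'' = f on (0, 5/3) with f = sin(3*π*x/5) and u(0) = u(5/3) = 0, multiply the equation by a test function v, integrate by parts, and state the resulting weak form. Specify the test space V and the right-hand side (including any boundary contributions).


V = H^1_0(0, 5/3) (so v(0) = v(5/3) = 0); weak form: ∫_0^5/3 u'v' dx = ∫_0^5/3 (sin(3*π*x/5)) v dx for all v ∈ V.

Multiply both sides by a test function v and integrate from 0 to 5/3:
  ∫_0^5/3 −u''(x) v(x) dx = ∫_0^5/3 f(x) v(x) dx.
Integrate the LHS by parts once:
  ∫_0^5/3 −u'' v dx = −[u'(x) v(x)]_0^5/3 + ∫_0^5/3 u'(x) v'(x) dx.
Thus ∫_0^5/3 u'(x) v'(x) dx = ∫_0^5/3 f(x) v(x) dx + [u'(x) v(x)]_0^5/3.
Choose V so that boundary terms are either known or forced to vanish.
u is Dirichlet: u(0) = u(5/3) = 0. Let V = H^1_0(0, 5/3); then v(0) = v(5/3) = 0, and [u' v]_0^5/3 = 0.
Weak formulation: find u (satisfying any essential BC) such that ∫_0^5/3 u'(x) v'(x) dx = ∫_0^5/3 f v dx for all v ∈ V.
Substituting f(x) = sin(3*π*x/5), the right-hand side is ∫_0^5/3 (sin(3*π*x/5)) v dx.


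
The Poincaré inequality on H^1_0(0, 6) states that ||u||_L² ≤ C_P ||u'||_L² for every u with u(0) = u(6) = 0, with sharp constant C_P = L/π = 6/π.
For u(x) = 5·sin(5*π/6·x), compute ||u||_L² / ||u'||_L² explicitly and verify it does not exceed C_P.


||u||_L² / ||u'||_L² = 6/(5*π) < C_P = 6/π.

u(x) = 5·sin(5*π/6·x), so u'(x) = 25*π*cos(5*π*x/6)/6.
Writing u(x) = A·sin(kπx/L) with A = 5 and k = 5, use ∫_0^L sin²(kπx/L) dx = L/2 and ∫_0^L cos²(kπx/L) dx = L/2.
u² = 25·sin²(5*π/6·x) and (u')² = 625*π^2/36·cos²(5*π/6·x), and each of sin², cos² integrates to L/2 = 3 over (0, 6).
∫_0^6 u² dx = 75, so ||u||_L² = 5*sqrt(3).
∫_0^6 (u')² dx = 625*π^2/12, so ||u'||_L² = 25*sqrt(3)*π/6.
Ratio ||u||_L² / ||u'||_L² = 6/(5*π).
Sharp Poincaré constant on H^1_0(0, 6) is C_P = L/π = 6/π, achieved by sin(π/6·x).
This is the k = 5 harmonic; the ratio L/(kπ) is strictly less than C_P = L/π, consistent with the sharp inequality ||u||_L² ≤ C_P ||u'||_L².


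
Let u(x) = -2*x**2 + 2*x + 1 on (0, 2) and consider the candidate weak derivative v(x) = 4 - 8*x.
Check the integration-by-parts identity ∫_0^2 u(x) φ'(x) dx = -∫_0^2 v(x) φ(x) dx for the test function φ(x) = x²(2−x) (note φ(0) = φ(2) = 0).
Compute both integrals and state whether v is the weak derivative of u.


LHS = 56/15, RHS = 112/15. No, v is not the weak derivative of u.

u(x) = -2*x**2 + 2*x + 1, classical derivative u'(x) = 2 - 4*x.
φ(x) = x²(2−x), so φ'(x) = x*(4 - 3*x).
Note φ(0) = φ(2) = 0, so the boundary term u·φ vanishes.
LHS = ∫_0^2 u(x) φ'(x) dx = ∫_0^2 (6*x^4 - 14*x^3 + 5*x^2 + 4*x) dx. Term by term:
  ∫_0^2 6*x^4 dx = 192/5;  ∫_0^2 -14*x^3 dx = -56;  ∫_0^2 5*x^2 dx = 40/3;
  ∫_0^2 4*x dx = 8.
Sum: 192/5 − 56 + 40/3 + 8 = 56/15.
So LHS = 56/15.
∫_0^2 v(x) φ(x) dx = ∫_0^2 (8*x^4 - 20*x^3 + 8*x^2) dx. Term by term:
  ∫_0^2 8*x^4 dx = 256/5;  ∫_0^2 -20*x^3 dx = -80;  ∫_0^2 8*x^2 dx = 64/3.
Sum: 256/5 − 80 + 64/3 = -112/15.
So RHS = -∫_0^2 v(x) φ(x) dx = 112/15.
LHS − RHS = -56/15 ≠ 0, so the identity fails.
(For a valid weak derivative the identity must hold for EVERY test function, in particular this one. The failure shows v is NOT the weak derivative of u.)
Correct weak derivative would be u'(x) = 2 - 4*x.
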